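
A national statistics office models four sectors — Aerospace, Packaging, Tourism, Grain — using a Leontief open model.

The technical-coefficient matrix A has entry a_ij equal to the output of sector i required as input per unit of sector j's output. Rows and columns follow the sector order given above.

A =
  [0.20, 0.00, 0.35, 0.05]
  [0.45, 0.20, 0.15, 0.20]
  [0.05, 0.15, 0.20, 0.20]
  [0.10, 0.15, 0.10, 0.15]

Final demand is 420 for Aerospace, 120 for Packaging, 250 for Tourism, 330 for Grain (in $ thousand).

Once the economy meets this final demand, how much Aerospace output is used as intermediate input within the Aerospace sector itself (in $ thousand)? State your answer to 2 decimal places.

z_AA = 179.27

I − A =
  [   0.80     0.00    -0.35    -0.05]
  [  -0.45     0.80    -0.15    -0.20]
  [  -0.05    -0.15     0.80    -0.20]
  [  -0.10    -0.15    -0.10     0.85]
Compute the cofactors C_ij = (−1)^(i+j)·(3×3 minor ij) of I−A; the adjugate is their transpose:
adj(I−A) = Cᵀ =
  [ 0.477375   0.061875   0.232625   0.097375]
  [ 0.323375   0.501875   0.260375   0.198375]
  [ 0.122375   0.125625   0.512625   0.157375]
  [ 0.127625   0.110625   0.133625   0.456375]
det(I−A) = Σ_j (I−A)_1j·C_1j = (0.80)(0.477375) + (0.00)(0.323375) + (-0.35)(0.122375) + (-0.05)(0.127625) = 0.3326875
(I − A)⁻¹ = adj(I−A) / det(I−A) ≈
  [   1.4349     0.1860     0.6992     0.2927]
  [   0.9720     1.5085     0.7826     0.5963]
  [   0.3678     0.3776     1.5409     0.4730]
  [   0.3836     0.3325     0.4017     1.3718]
First solve x = (I − A)⁻¹ d = adj(I−A)·d / det(I−A); in particular x_A = (0.477375·420 + 0.061875·120 + 0.232625·250 + 0.097375·330) / 0.3326875 = 298.2125 / 0.3326875 ≈ 896.3742.
Intermediate flow from A to A: z_AA = a_AA · x_A = 0.20 × 298.2125 / 0.3326875 = 59.6425 / 0.3326875 ≈ 179.27.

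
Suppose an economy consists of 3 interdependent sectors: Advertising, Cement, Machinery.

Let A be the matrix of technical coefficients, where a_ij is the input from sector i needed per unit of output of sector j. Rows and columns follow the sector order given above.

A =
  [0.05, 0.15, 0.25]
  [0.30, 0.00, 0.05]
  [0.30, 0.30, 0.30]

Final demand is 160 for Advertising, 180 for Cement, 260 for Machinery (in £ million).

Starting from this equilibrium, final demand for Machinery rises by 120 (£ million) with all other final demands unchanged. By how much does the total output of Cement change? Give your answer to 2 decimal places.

I − A =
  [   0.95    -0.15    -0.25]
  [  -0.30     1.00    -0.05]
  [  -0.30    -0.30     0.70]
Cofactors of I−A, C_ij = (−1)^(i+j)·(minor ij) (rows/columns in the sector order above):
  C_11 = (1.00)(0.70) − (-0.05)(-0.30) = 0.6850
  C_12 = −[(-0.30)(0.70) − (-0.05)(-0.30)] = 0.2250
  C_13 = (-0.30)(-0.30) − (1.00)(-0.30) = 0.3900
  C_21 = −[(-0.15)(0.70) − (-0.25)(-0.30)] = 0.1800
  C_22 = (0.95)(0.70) − (-0.25)(-0.30) = 0.5900
  C_23 = −[(0.95)(-0.30) − (-0.15)(-0.30)] = 0.3300
  C_31 = (-0.15)(-0.05) − (-0.25)(1.00) = 0.2575
  C_32 = −[(0.95)(-0.05) − (-0.25)(-0.30)] = 0.1225
  C_33 = (0.95)(1.00) − (-0.15)(-0.30) = 0.9050
det(I−A) = Σ_j (I−A)_1j·C_1j = (0.95)(0.6850) + (-0.15)(0.2250) + (-0.25)(0.3900) = 0.5195
adj(I−A) = Cᵀ =
  [ 0.6850   0.1800   0.2575]
  [ 0.2250   0.5900   0.1225]
  [ 0.3900   0.3300   0.9050]
(I − A)⁻¹ = adj(I−A) / det(I−A) ≈
  [   1.3186     0.3465     0.4957]
  [   0.4331     1.1357     0.2358]
  [   0.7507     0.6352     1.7421]
Δx = (I − A)⁻¹ Δd with Δd having +120 in the Machinery component and 0 elsewhere.
So Δx_C = L_CM · (+120), where L_CM = adj(I−A)_CM / det(I−A) = 0.1225 / 0.5195.
Δx_C = 0.1225 × (+120) / 0.5195 = 14.70 / 0.5195 ≈ 28.30.

Δx_C = 28.30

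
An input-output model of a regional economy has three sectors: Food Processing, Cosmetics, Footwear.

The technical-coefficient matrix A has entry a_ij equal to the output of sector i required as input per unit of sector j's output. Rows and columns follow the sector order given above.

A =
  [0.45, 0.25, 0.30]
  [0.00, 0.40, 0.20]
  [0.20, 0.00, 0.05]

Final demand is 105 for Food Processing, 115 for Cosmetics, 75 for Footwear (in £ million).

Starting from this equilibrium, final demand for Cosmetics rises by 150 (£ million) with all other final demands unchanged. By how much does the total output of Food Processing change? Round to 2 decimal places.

Δx_1 = 133.18

I − A =
  [   0.55    -0.25    -0.30]
  [   0.00     0.60    -0.20]
  [  -0.20     0.00     0.95]
Cofactors of I−A, C_ij = (−1)^(i+j)·(minor ij) (rows/columns in the sector order above):
  C_11 = (0.60)(0.95) − (-0.20)(0.00) = 0.5700
  C_12 = −[(0.00)(0.95) − (-0.20)(-0.20)] = 0.0400
  C_13 = (0.00)(0.00) − (0.60)(-0.20) = 0.1200
  C_21 = −[(-0.25)(0.95) − (-0.30)(0.00)] = 0.2375
  C_22 = (0.55)(0.95) − (-0.30)(-0.20) = 0.4625
  C_23 = −[(0.55)(0.00) − (-0.25)(-0.20)] = 0.0500
  C_31 = (-0.25)(-0.20) − (-0.30)(0.60) = 0.2300
  C_32 = −[(0.55)(-0.20) − (-0.30)(0.00)] = 0.1100
  C_33 = (0.55)(0.60) − (-0.25)(0.00) = 0.3300
det(I−A) = Σ_j (I−A)_1j·C_1j = (0.55)(0.5700) + (-0.25)(0.0400) + (-0.30)(0.1200) = 0.2675
adj(I−A) = Cᵀ =
  [ 0.5700   0.2375   0.2300]
  [ 0.0400   0.4625   0.1100]
  [ 0.1200   0.0500   0.3300]
(I − A)⁻¹ = adj(I−A) / det(I−A) ≈
  [   2.1308     0.8879     0.8598]
  [   0.1495     1.7290     0.4112]
  [   0.4486     0.1869     1.2336]
Δx = (I − A)⁻¹ Δd with Δd having +150 in the Cosmetics component and 0 elsewhere.
So Δx_1 = L_12 · (+150), where L_12 = adj(I−A)_12 / det(I−A) = 0.2375 / 0.2675.
Δx_1 = 0.2375 × (+150) / 0.2675 = 35.625 / 0.2675 ≈ 133.18.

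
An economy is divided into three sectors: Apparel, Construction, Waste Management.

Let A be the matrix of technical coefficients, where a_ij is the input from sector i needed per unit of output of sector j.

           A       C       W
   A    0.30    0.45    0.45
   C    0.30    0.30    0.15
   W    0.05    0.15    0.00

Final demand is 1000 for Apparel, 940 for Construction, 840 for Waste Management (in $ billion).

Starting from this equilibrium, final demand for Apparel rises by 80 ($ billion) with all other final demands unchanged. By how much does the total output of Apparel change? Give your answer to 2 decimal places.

Δx_A = 180.74

I − A =
  [   0.70    -0.45    -0.45]
  [  -0.30     0.70    -0.15]
  [  -0.05    -0.15     1.00]
Cofactors of I−A, C_ij = (−1)^(i+j)·(minor ij) (rows/columns in the sector order above):
  C_11 = (0.70)(1.00) − (-0.15)(-0.15) = 0.6775
  C_12 = −[(-0.30)(1.00) − (-0.15)(-0.05)] = 0.3075
  C_13 = (-0.30)(-0.15) − (0.70)(-0.05) = 0.0800
  C_21 = −[(-0.45)(1.00) − (-0.45)(-0.15)] = 0.5175
  C_22 = (0.70)(1.00) − (-0.45)(-0.05) = 0.6775
  C_23 = −[(0.70)(-0.15) − (-0.45)(-0.05)] = 0.1275
  C_31 = (-0.45)(-0.15) − (-0.45)(0.70) = 0.3825
  C_32 = −[(0.70)(-0.15) − (-0.45)(-0.30)] = 0.2400
  C_33 = (0.70)(0.70) − (-0.45)(-0.30) = 0.3550
det(I−A) = Σ_j (I−A)_1j·C_1j = (0.70)(0.6775) + (-0.45)(0.3075) + (-0.45)(0.0800) = 0.299875
adj(I−A) = Cᵀ =
  [ 0.6775   0.5175   0.3825]
  [ 0.3075   0.6775   0.2400]
  [ 0.0800   0.1275   0.3550]
(I − A)⁻¹ = adj(I−A) / det(I−A) ≈
  [   2.2593     1.7257     1.2755]
  [   1.0254     2.2593     0.8003]
  [   0.2668     0.4252     1.1838]
Δx = (I − A)⁻¹ Δd with Δd having +80 in the Apparel component and 0 elsewhere.
So Δx_A = L_AA · (+80), where L_AA = adj(I−A)_AA / det(I−A) = 0.6775 / 0.299875.
Δx_A = 0.6775 × (+80) / 0.299875 = 54.20 / 0.299875 ≈ 180.74.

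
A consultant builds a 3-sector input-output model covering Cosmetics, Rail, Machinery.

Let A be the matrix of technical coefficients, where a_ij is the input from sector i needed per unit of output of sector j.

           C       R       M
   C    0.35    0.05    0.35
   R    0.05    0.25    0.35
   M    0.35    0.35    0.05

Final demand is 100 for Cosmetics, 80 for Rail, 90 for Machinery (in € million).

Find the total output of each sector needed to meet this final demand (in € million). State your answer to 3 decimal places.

x_C = 353.069, x_R = 283.935, x_M = 329.422

I − A =
  [   0.65    -0.05    -0.35]
  [  -0.05     0.75    -0.35]
  [  -0.35    -0.35     0.95]
Cofactors of I−A, C_ij = (−1)^(i+j)·(minor ij) (rows/columns in the sector order above):
  C_11 = (0.75)(0.95) − (-0.35)(-0.35) = 0.5900
  C_12 = −[(-0.05)(0.95) − (-0.35)(-0.35)] = 0.1700
  C_13 = (-0.05)(-0.35) − (0.75)(-0.35) = 0.2800
  C_21 = −[(-0.05)(0.95) − (-0.35)(-0.35)] = 0.1700
  C_22 = (0.65)(0.95) − (-0.35)(-0.35) = 0.4950
  C_23 = −[(0.65)(-0.35) − (-0.05)(-0.35)] = 0.2450
  C_31 = (-0.05)(-0.35) − (-0.35)(0.75) = 0.2800
  C_32 = −[(0.65)(-0.35) − (-0.35)(-0.05)] = 0.2450
  C_33 = (0.65)(0.75) − (-0.05)(-0.05) = 0.4850
det(I−A) = Σ_j (I−A)_1j·C_1j = (0.65)(0.5900) + (-0.05)(0.1700) + (-0.35)(0.2800) = 0.2770
adj(I−A) = Cᵀ =
  [ 0.5900   0.1700   0.2800]
  [ 0.1700   0.4950   0.2450]
  [ 0.2800   0.2450   0.4850]
(I − A)⁻¹ = adj(I−A) / det(I−A) ≈
  [   2.1300     0.6137     1.0108]
  [   0.6137     1.7870     0.8845]
  [   1.0108     0.8845     1.7509]
x = (I − A)⁻¹ d = adj(I−A)·d / det(I−A), with det(I−A) = 0.2770:
  x_C = (0.5900·100 + 0.1700·80 + 0.2800·90) / 0.2770 = 97.80 / 0.2770 ≈ 353.069
  x_R = (0.1700·100 + 0.4950·80 + 0.2450·90) / 0.2770 = 78.65 / 0.2770 ≈ 283.935
  x_M = (0.2800·100 + 0.2450·80 + 0.4850·90) / 0.2770 = 91.25 / 0.2770 ≈ 329.422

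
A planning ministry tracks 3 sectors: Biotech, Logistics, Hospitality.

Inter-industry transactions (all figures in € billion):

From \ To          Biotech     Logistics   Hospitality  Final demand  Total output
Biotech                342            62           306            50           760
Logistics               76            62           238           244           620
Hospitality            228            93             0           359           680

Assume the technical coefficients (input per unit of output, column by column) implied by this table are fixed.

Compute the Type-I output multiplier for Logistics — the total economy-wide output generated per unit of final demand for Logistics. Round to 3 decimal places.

m_L = 2.190

Technical coefficients a_ij = z_ij / X_j:
  a_BB = 342/760 = 0.45, a_LB = 76/760 = 0.10, a_HB = 228/760 = 0.30
  a_BL = 62/620 = 0.10, a_LL = 62/620 = 0.10, a_HL = 93/620 = 0.15
  a_BH = 306/680 = 0.45, a_LH = 238/680 = 0.35, a_HH = 0/680 = 0.00
I − A =
  [   0.55    -0.10    -0.45]
  [  -0.10     0.90    -0.35]
  [  -0.30    -0.15     1.00]
Cofactors of I−A, C_ij = (−1)^(i+j)·(minor ij) (rows/columns in the sector order above):
  C_11 = (0.90)(1.00) − (-0.35)(-0.15) = 0.8475
  C_12 = −[(-0.10)(1.00) − (-0.35)(-0.30)] = 0.2050
  C_13 = (-0.10)(-0.15) − (0.90)(-0.30) = 0.2850
  C_21 = −[(-0.10)(1.00) − (-0.45)(-0.15)] = 0.1675
  C_22 = (0.55)(1.00) − (-0.45)(-0.30) = 0.4150
  C_23 = −[(0.55)(-0.15) − (-0.10)(-0.30)] = 0.1125
  C_31 = (-0.10)(-0.35) − (-0.45)(0.90) = 0.4400
  C_32 = −[(0.55)(-0.35) − (-0.45)(-0.10)] = 0.2375
  C_33 = (0.55)(0.90) − (-0.10)(-0.10) = 0.4850
det(I−A) = Σ_j (I−A)_1j·C_1j = (0.55)(0.8475) + (-0.10)(0.2050) + (-0.45)(0.2850) = 0.317375
adj(I−A) = Cᵀ =
  [ 0.8475   0.1675   0.4400]
  [ 0.2050   0.4150   0.2375]
  [ 0.2850   0.1125   0.4850]
(I − A)⁻¹ = adj(I−A) / det(I−A) ≈
  [   2.6703     0.5278     1.3864]
  [   0.6459     1.3076     0.7483]
  [   0.8980     0.3545     1.5282]
The output multiplier for sector j is the column-j sum of the Leontief inverse (I − A)⁻¹ = adj(I−A) / det(I−A).
Column L of adj(I−A): (0.1675, 0.4150, 0.1125); det(I−A) = 0.317375.
m_L = (0.1675 + 0.4150 + 0.1125) / 0.317375 = 0.695 / 0.317375 ≈ 2.190.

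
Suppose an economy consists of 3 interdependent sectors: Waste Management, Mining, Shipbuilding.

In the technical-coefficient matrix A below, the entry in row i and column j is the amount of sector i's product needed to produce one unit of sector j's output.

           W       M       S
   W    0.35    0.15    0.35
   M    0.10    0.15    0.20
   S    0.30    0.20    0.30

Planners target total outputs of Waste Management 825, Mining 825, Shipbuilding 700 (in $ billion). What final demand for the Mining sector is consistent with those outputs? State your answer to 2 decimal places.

I − A =
  [   0.65    -0.15    -0.35]
  [  -0.10     0.85    -0.20]
  [  -0.30    -0.20     0.70]
d = (I − A) x:
  d_W = (+0.65)·825 + (-0.15)·825 + (-0.35)·700 = 167.50
  d_M = (-0.10)·825 + (+0.85)·825 + (-0.20)·700 = 478.75
  d_S = (-0.30)·825 + (-0.20)·825 + (+0.70)·700 = 77.50

d_M = 478.75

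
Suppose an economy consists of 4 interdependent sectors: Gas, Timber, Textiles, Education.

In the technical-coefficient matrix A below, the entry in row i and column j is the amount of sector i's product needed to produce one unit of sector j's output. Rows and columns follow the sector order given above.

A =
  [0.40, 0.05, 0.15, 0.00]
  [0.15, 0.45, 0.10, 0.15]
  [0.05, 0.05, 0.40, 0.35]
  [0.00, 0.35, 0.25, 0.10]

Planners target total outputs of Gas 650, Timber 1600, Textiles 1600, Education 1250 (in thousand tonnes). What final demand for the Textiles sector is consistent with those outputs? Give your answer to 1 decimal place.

d_3 = 410.0

I − A =
  [   0.60    -0.05    -0.15     0.00]
  [  -0.15     0.55    -0.10    -0.15]
  [  -0.05    -0.05     0.60    -0.35]
  [   0.00    -0.35    -0.25     0.90]
d = (I − A) x:
  d_1 = (+0.60)·650 + (-0.05)·1600 + (-0.15)·1600 + (+0.00)·1250 = 70.0
  d_2 = (-0.15)·650 + (+0.55)·1600 + (-0.10)·1600 + (-0.15)·1250 = 435.0
  d_3 = (-0.05)·650 + (-0.05)·1600 + (+0.60)·1600 + (-0.35)·1250 = 410.0
  d_4 = (+0.00)·650 + (-0.35)·1600 + (-0.25)·1600 + (+0.90)·1250 = 165.0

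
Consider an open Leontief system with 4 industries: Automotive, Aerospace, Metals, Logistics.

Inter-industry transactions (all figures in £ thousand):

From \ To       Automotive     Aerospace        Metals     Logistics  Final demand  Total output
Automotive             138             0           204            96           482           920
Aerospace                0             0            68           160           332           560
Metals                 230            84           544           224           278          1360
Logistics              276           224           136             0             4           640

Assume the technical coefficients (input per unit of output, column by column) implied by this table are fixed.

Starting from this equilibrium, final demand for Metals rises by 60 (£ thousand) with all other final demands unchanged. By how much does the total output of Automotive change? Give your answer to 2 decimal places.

Technical coefficients a_ij = z_ij / X_j:
  a_11 = 138/920 = 0.15, a_21 = 0/920 = 0.00, a_31 = 230/920 = 0.25, a_41 = 276/920 = 0.30
  a_12 = 0/560 = 0.00, a_22 = 0/560 = 0.00, a_32 = 84/560 = 0.15, a_42 = 224/560 = 0.40
  a_13 = 204/1360 = 0.15, a_23 = 68/1360 = 0.05, a_33 = 544/1360 = 0.40, a_43 = 136/1360 = 0.10
  a_14 = 96/640 = 0.15, a_24 = 160/640 = 0.25, a_34 = 224/640 = 0.35, a_44 = 0/640 = 0.00
I − A =
  [   0.85     0.00    -0.15    -0.15]
  [   0.00     1.00    -0.05    -0.25]
  [  -0.25    -0.15     0.60    -0.35]
  [  -0.30    -0.40    -0.10     1.00]
Compute the cofactors C_ij = (−1)^(i+j)·(3×3 minor ij) of I−A; the adjugate is their transpose:
adj(I−A) = Cᵀ =
  [ 0.486750   0.081750   0.153000   0.147000]
  [ 0.069000   0.396250   0.072750   0.134875]
  [ 0.341250   0.254750   0.720000   0.366875]
  [ 0.207750   0.208500   0.147000   0.466125]
det(I−A) = Σ_j (I−A)_1j·C_1j = (0.85)(0.486750) + (0.00)(0.069000) + (-0.15)(0.341250) + (-0.15)(0.207750) = 0.3313875
(I − A)⁻¹ = adj(I−A) / det(I−A) ≈
  [   1.4688     0.2467     0.4617     0.4436]
  [   0.2082     1.1957     0.2195     0.4070]
  [   1.0298     0.7687     2.1727     1.1071]
  [   0.6269     0.6292     0.4436     1.4066]
Δx = (I − A)⁻¹ Δd with Δd having +60 in the Metals component and 0 elsewhere.
So Δx_1 = L_13 · (+60), where L_13 = adj(I−A)_13 / det(I−A) = 0.153000 / 0.3313875.
Δx_1 = 0.153000 × (+60) / 0.3313875 = 9.18 / 0.3313875 ≈ 27.70.

Δx_1 = 27.70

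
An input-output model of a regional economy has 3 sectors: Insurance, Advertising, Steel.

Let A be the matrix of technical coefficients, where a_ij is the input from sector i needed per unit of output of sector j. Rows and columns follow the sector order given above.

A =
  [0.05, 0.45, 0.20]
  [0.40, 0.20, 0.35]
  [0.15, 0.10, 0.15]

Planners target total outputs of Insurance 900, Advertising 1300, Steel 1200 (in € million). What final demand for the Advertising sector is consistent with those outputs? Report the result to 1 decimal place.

d_A = 260.0

I − A =
  [   0.95    -0.45    -0.20]
  [  -0.40     0.80    -0.35]
  [  -0.15    -0.10     0.85]
d = (I − A) x:
  d_I = (+0.95)·900 + (-0.45)·1300 + (-0.20)·1200 = 30.0
  d_A = (-0.40)·900 + (+0.80)·1300 + (-0.35)·1200 = 260.0
  d_S = (-0.15)·900 + (-0.10)·1300 + (+0.85)·1200 = 755.0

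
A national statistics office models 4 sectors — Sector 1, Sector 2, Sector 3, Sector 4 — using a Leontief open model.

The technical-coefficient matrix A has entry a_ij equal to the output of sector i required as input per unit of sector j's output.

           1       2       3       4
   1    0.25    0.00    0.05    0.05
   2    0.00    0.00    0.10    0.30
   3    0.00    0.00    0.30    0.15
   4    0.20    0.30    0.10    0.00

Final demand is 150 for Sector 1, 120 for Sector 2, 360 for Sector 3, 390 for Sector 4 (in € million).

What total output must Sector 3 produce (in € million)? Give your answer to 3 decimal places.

I − A =
  [   0.75     0.00    -0.05    -0.05]
  [   0.00     1.00    -0.10    -0.30]
  [   0.00     0.00     0.70    -0.15]
  [  -0.20    -0.30    -0.10     1.00]
Compute the cofactors C_ij = (−1)^(i+j)·(3×3 minor ij) of I−A; the adjugate is their transpose:
adj(I−A) = Cᵀ =
  [ 0.61750   0.01275   0.05200   0.04250]
  [ 0.04500   0.50525   0.09950   0.16875]
  [ 0.03000   0.03375   0.67250   0.11250]
  [ 0.14000   0.15750   0.10750   0.52500]
det(I−A) = Σ_j (I−A)_1j·C_1j = (0.75)(0.61750) + (0.00)(0.04500) + (-0.05)(0.03000) + (-0.05)(0.14000) = 0.454625
(I − A)⁻¹ = adj(I−A) / det(I−A) ≈
  [   1.3583     0.0280     0.1144     0.0935]
  [   0.0990     1.1114     0.2189     0.3712]
  [   0.0660     0.0742     1.4792     0.2475]
  [   0.3079     0.3464     0.2365     1.1548]
x = (I − A)⁻¹ d = adj(I−A)·d / det(I−A), with det(I−A) = 0.454625:
  x_1 = (0.61750·150 + 0.01275·120 + 0.05200·360 + 0.04250·390) / 0.454625 = 129.45 / 0.454625 ≈ 284.740
  x_2 = (0.04500·150 + 0.50525·120 + 0.09950·360 + 0.16875·390) / 0.454625 = 169.0125 / 0.454625 ≈ 371.762
  x_3 = (0.03000·150 + 0.03375·120 + 0.67250·360 + 0.11250·390) / 0.454625 = 294.525 / 0.454625 ≈ 647.842
  x_4 = (0.14000·150 + 0.15750·120 + 0.10750·360 + 0.52500·390) / 0.454625 = 283.35 / 0.454625 ≈ 623.261

x_3 = 647.842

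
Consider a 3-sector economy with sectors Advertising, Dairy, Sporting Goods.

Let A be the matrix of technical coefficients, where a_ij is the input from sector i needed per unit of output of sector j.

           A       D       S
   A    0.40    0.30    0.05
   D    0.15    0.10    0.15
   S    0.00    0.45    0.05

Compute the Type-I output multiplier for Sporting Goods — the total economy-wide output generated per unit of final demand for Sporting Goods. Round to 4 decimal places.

I − A =
  [   0.60    -0.30    -0.05]
  [  -0.15     0.90    -0.15]
  [   0.00    -0.45     0.95]
Cofactors of I−A, C_ij = (−1)^(i+j)·(minor ij) (rows/columns in the sector order above):
  C_11 = (0.90)(0.95) − (-0.15)(-0.45) = 0.7875
  C_12 = −[(-0.15)(0.95) − (-0.15)(0.00)] = 0.1425
  C_13 = (-0.15)(-0.45) − (0.90)(0.00) = 0.0675
  C_21 = −[(-0.30)(0.95) − (-0.05)(-0.45)] = 0.3075
  C_22 = (0.60)(0.95) − (-0.05)(0.00) = 0.5700
  C_23 = −[(0.60)(-0.45) − (-0.30)(0.00)] = 0.2700
  C_31 = (-0.30)(-0.15) − (-0.05)(0.90) = 0.0900
  C_32 = −[(0.60)(-0.15) − (-0.05)(-0.15)] = 0.0975
  C_33 = (0.60)(0.90) − (-0.30)(-0.15) = 0.4950
det(I−A) = Σ_j (I−A)_1j·C_1j = (0.60)(0.7875) + (-0.30)(0.1425) + (-0.05)(0.0675) = 0.426375
adj(I−A) = Cᵀ =
  [ 0.7875   0.3075   0.0900]
  [ 0.1425   0.5700   0.0975]
  [ 0.0675   0.2700   0.4950]
(I − A)⁻¹ = adj(I−A) / det(I−A) ≈
  [   1.84697     0.72120     0.21108]
  [   0.33421     1.33685     0.22867]
  [   0.15831     0.63325     1.16095]
The output multiplier for sector j is the column-j sum of the Leontief inverse (I − A)⁻¹ = adj(I−A) / det(I−A).
Column S of adj(I−A): (0.0900, 0.0975, 0.4950); det(I−A) = 0.426375.
m_S = (0.0900 + 0.0975 + 0.4950) / 0.426375 = 0.6825 / 0.426375 ≈ 1.6007.

m_S = 1.6007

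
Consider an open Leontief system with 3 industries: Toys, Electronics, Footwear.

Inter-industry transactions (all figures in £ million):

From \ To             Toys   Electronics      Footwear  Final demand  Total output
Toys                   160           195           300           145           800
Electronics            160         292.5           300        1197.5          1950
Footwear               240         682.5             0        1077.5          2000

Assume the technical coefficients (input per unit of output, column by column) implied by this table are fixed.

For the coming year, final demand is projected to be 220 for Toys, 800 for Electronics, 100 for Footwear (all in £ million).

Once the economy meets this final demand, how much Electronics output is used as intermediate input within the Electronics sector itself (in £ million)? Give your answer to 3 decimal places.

z_22 = 178.725

Technical coefficients a_ij = z_ij / X_j:
  a_11 = 160/800 = 0.20, a_21 = 160/800 = 0.20, a_31 = 240/800 = 0.30
  a_12 = 195/1950 = 0.10, a_22 = 292.5/1950 = 0.15, a_32 = 682.5/1950 = 0.35
  a_13 = 300/2000 = 0.15, a_23 = 300/2000 = 0.15, a_33 = 0/2000 = 0.00
I − A =
  [   0.80    -0.10    -0.15]
  [  -0.20     0.85    -0.15]
  [  -0.30    -0.35     1.00]
Cofactors of I−A, C_ij = (−1)^(i+j)·(minor ij) (rows/columns in the sector order above):
  C_11 = (0.85)(1.00) − (-0.15)(-0.35) = 0.7975
  C_12 = −[(-0.20)(1.00) − (-0.15)(-0.30)] = 0.2450
  C_13 = (-0.20)(-0.35) − (0.85)(-0.30) = 0.3250
  C_21 = −[(-0.10)(1.00) − (-0.15)(-0.35)] = 0.1525
  C_22 = (0.80)(1.00) − (-0.15)(-0.30) = 0.7550
  C_23 = −[(0.80)(-0.35) − (-0.10)(-0.30)] = 0.3100
  C_31 = (-0.10)(-0.15) − (-0.15)(0.85) = 0.1425
  C_32 = −[(0.80)(-0.15) − (-0.15)(-0.20)] = 0.1500
  C_33 = (0.80)(0.85) − (-0.10)(-0.20) = 0.6600
det(I−A) = Σ_j (I−A)_1j·C_1j = (0.80)(0.7975) + (-0.10)(0.2450) + (-0.15)(0.3250) = 0.56475
adj(I−A) = Cᵀ =
  [ 0.7975   0.1525   0.1425]
  [ 0.2450   0.7550   0.1500]
  [ 0.3250   0.3100   0.6600]
(I − A)⁻¹ = adj(I−A) / det(I−A) ≈
  [   1.4121     0.2700     0.2523]
  [   0.4338     1.3369     0.2656]
  [   0.5755     0.5489     1.1687]
First solve x = (I − A)⁻¹ d = adj(I−A)·d / det(I−A); in particular x_2 = (0.2450·220 + 0.7550·800 + 0.1500·100) / 0.56475 = 672.90 / 0.56475 ≈ 1191.50066.
Intermediate flow from 2 to 2: z_22 = a_22 · x_2 = 0.15 × 672.90 / 0.56475 = 100.935 / 0.56475 ≈ 178.725.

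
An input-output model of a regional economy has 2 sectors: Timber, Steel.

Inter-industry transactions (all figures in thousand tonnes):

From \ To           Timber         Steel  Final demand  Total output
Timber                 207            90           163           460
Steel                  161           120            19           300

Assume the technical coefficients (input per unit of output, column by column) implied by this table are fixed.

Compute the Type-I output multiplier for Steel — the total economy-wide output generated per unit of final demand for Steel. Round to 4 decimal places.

m_2 = 3.7778

Technical coefficients a_ij = z_ij / X_j:
  a_11 = 207/460 = 0.45, a_21 = 161/460 = 0.35
  a_12 = 90/300 = 0.30, a_22 = 120/300 = 0.40
I − A =
  [   0.55    -0.30]
  [  -0.35     0.60]
det(I−A) = (0.55)(0.60) − (-0.30)(-0.35) = 0.2250
adj(I−A) = [[0.60, 0.30], [0.35, 0.55]]
(I − A)⁻¹ = adj(I−A) / det(I−A) ≈
  [   2.66667     1.33333]
  [   1.55556     2.44444]
The output multiplier for sector j is the column-j sum of the Leontief inverse (I − A)⁻¹ = adj(I−A) / det(I−A).
Column 2 of adj(I−A): (0.30, 0.55); det(I−A) = 0.2250.
m_2 = (0.30 + 0.55) / 0.2250 = 0.85 / 0.2250 ≈ 3.7778.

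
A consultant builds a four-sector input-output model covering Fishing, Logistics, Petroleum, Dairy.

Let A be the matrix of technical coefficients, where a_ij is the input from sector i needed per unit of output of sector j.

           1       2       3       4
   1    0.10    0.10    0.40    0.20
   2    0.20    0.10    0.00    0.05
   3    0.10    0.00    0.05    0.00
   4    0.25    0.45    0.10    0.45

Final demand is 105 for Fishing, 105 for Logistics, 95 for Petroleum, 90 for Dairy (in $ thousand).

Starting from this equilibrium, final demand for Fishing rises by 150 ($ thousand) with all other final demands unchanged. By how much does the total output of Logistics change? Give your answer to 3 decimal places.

Δx_2 = 56.235

I − A =
  [   0.90    -0.10    -0.40    -0.20]
  [  -0.20     0.90     0.00    -0.05]
  [  -0.10     0.00     0.95     0.00]
  [  -0.25    -0.45    -0.10     0.55]
Compute the cofactors C_ij = (−1)^(i+j)·(3×3 minor ij) of I−A; the adjugate is their transpose:
adj(I−A) = Cᵀ =
  [ 0.448875   0.137750   0.207500   0.175750]
  [ 0.116875   0.398750   0.057500   0.078750]
  [ 0.047250   0.014500   0.350000   0.018500]
  [ 0.308250   0.391500   0.205000   0.714500]
det(I−A) = Σ_j (I−A)_1j·C_1j = (0.90)(0.448875) + (-0.10)(0.116875) + (-0.40)(0.047250) + (-0.20)(0.308250) = 0.31175
(I − A)⁻¹ = adj(I−A) / det(I−A) ≈
  [   1.4399     0.4419     0.6656     0.5638]
  [   0.3749     1.2791     0.1844     0.2526]
  [   0.1516     0.0465     1.1227     0.0593]
  [   0.9888     1.2558     0.6576     2.2919]
Δx = (I − A)⁻¹ Δd with Δd having +150 in the Fishing component and 0 elsewhere.
So Δx_2 = L_21 · (+150), where L_21 = adj(I−A)_21 / det(I−A) = 0.116875 / 0.31175.
Δx_2 = 0.116875 × (+150) / 0.31175 = 17.53125 / 0.31175 ≈ 56.235.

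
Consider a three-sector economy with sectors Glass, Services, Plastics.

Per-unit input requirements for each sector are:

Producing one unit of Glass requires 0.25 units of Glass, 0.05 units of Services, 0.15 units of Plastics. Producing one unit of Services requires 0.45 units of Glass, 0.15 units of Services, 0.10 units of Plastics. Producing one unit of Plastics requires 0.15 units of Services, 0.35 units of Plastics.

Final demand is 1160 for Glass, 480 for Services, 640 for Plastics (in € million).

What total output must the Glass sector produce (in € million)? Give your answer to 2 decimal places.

x_1 = 2133.07

I − A =
  [   0.75    -0.45     0.00]
  [  -0.05     0.85    -0.15]
  [  -0.15    -0.10     0.65]
Cofactors of I−A, C_ij = (−1)^(i+j)·(minor ij) (rows/columns in the sector order above):
  C_11 = (0.85)(0.65) − (-0.15)(-0.10) = 0.5375
  C_12 = −[(-0.05)(0.65) − (-0.15)(-0.15)] = 0.0550
  C_13 = (-0.05)(-0.10) − (0.85)(-0.15) = 0.1325
  C_21 = −[(-0.45)(0.65) − (0.00)(-0.10)] = 0.2925
  C_22 = (0.75)(0.65) − (0.00)(-0.15) = 0.4875
  C_23 = −[(0.75)(-0.10) − (-0.45)(-0.15)] = 0.1425
  C_31 = (-0.45)(-0.15) − (0.00)(0.85) = 0.0675
  C_32 = −[(0.75)(-0.15) − (0.00)(-0.05)] = 0.1125
  C_33 = (0.75)(0.85) − (-0.45)(-0.05) = 0.6150
det(I−A) = Σ_j (I−A)_1j·C_1j = (0.75)(0.5375) + (-0.45)(0.0550) + (0.00)(0.1325) = 0.378375
adj(I−A) = Cᵀ =
  [ 0.5375   0.2925   0.0675]
  [ 0.0550   0.4875   0.1125]
  [ 0.1325   0.1425   0.6150]
(I − A)⁻¹ = adj(I−A) / det(I−A) ≈
  [   1.4205     0.7730     0.1784]
  [   0.1454     1.2884     0.2973]
  [   0.3502     0.3766     1.6254]
x = (I − A)⁻¹ d = adj(I−A)·d / det(I−A), with det(I−A) = 0.378375:
  x_1 = (0.5375·1160 + 0.2925·480 + 0.0675·640) / 0.378375 = 807.10 / 0.378375 ≈ 2133.07
  x_2 = (0.0550·1160 + 0.4875·480 + 0.1125·640) / 0.378375 = 369.80 / 0.378375 ≈ 977.34
  x_3 = (0.1325·1160 + 0.1425·480 + 0.6150·640) / 0.378375 = 615.70 / 0.378375 ≈ 1627.22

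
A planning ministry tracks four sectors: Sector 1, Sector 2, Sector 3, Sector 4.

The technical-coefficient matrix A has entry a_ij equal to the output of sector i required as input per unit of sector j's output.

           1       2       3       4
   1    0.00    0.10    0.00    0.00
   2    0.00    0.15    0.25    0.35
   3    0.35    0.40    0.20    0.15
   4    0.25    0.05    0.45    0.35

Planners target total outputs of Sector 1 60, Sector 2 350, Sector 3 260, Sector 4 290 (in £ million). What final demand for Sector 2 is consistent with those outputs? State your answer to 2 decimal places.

d_2 = 131.00

I − A =
  [   1.00    -0.10     0.00     0.00]
  [   0.00     0.85    -0.25    -0.35]
  [  -0.35    -0.40     0.80    -0.15]
  [  -0.25    -0.05    -0.45     0.65]
d = (I − A) x:
  d_1 = (+1.00)·60 + (-0.10)·350 + (+0.00)·260 + (+0.00)·290 = 25.00
  d_2 = (+0.00)·60 + (+0.85)·350 + (-0.25)·260 + (-0.35)·290 = 131.00
  d_3 = (-0.35)·60 + (-0.40)·350 + (+0.80)·260 + (-0.15)·290 = 3.50
  d_4 = (-0.25)·60 + (-0.05)·350 + (-0.45)·260 + (+0.65)·290 = 39.00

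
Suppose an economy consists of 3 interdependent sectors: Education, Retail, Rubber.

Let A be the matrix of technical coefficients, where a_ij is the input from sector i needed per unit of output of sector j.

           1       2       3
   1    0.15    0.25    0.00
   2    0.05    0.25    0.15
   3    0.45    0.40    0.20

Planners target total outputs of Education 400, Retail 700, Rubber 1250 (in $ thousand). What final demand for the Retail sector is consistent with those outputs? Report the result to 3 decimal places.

I − A =
  [   0.85    -0.25     0.00]
  [  -0.05     0.75    -0.15]
  [  -0.45    -0.40     0.80]
d = (I − A) x:
  d_1 = (+0.85)·400 + (-0.25)·700 + (+0.00)·1250 = 165.000
  d_2 = (-0.05)·400 + (+0.75)·700 + (-0.15)·1250 = 317.500
  d_3 = (-0.45)·400 + (-0.40)·700 + (+0.80)·1250 = 540.000

d_2 = 317.500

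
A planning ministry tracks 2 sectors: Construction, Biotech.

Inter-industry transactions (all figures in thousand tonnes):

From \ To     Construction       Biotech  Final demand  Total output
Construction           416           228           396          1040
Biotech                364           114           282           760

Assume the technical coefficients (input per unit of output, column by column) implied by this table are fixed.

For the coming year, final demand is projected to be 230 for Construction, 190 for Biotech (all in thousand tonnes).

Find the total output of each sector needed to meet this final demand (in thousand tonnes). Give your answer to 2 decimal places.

Technical coefficients a_ij = z_ij / X_j:
  a_CC = 416/1040 = 0.40, a_BC = 364/1040 = 0.35
  a_CB = 228/760 = 0.30, a_BB = 114/760 = 0.15
I − A =
  [   0.60    -0.30]
  [  -0.35     0.85]
det(I−A) = (0.60)(0.85) − (-0.30)(-0.35) = 0.4050
adj(I−A) = [[0.85, 0.30], [0.35, 0.60]]
(I − A)⁻¹ = adj(I−A) / det(I−A) ≈
  [   2.0988     0.7407]
  [   0.8642     1.4815]
x = (I − A)⁻¹ d = adj(I−A)·d / det(I−A), with det(I−A) = 0.4050:
  x_C = (0.85·230 + 0.30·190) / 0.4050 = 252.50 / 0.4050 ≈ 623.46
  x_B = (0.35·230 + 0.60·190) / 0.4050 = 194.50 / 0.4050 ≈ 480.25

x_C = 623.46, x_B = 480.25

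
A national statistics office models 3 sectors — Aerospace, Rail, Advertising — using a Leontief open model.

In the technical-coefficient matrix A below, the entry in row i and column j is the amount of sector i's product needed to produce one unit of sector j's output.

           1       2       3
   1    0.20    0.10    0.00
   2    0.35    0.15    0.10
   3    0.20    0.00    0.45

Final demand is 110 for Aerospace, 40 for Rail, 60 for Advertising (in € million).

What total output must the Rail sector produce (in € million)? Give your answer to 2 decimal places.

I − A =
  [   0.80    -0.10     0.00]
  [  -0.35     0.85    -0.10]
  [  -0.20     0.00     0.55]
Cofactors of I−A, C_ij = (−1)^(i+j)·(minor ij) (rows/columns in the sector order above):
  C_11 = (0.85)(0.55) − (-0.10)(0.00) = 0.4675
  C_12 = −[(-0.35)(0.55) − (-0.10)(-0.20)] = 0.2125
  C_13 = (-0.35)(0.00) − (0.85)(-0.20) = 0.1700
  C_21 = −[(-0.10)(0.55) − (0.00)(0.00)] = 0.0550
  C_22 = (0.80)(0.55) − (0.00)(-0.20) = 0.4400
  C_23 = −[(0.80)(0.00) − (-0.10)(-0.20)] = 0.0200
  C_31 = (-0.10)(-0.10) − (0.00)(0.85) = 0.0100
  C_32 = −[(0.80)(-0.10) − (0.00)(-0.35)] = 0.0800
  C_33 = (0.80)(0.85) − (-0.10)(-0.35) = 0.6450
det(I−A) = Σ_j (I−A)_1j·C_1j = (0.80)(0.4675) + (-0.10)(0.2125) + (0.00)(0.1700) = 0.35275
adj(I−A) = Cᵀ =
  [ 0.4675   0.0550   0.0100]
  [ 0.2125   0.4400   0.0800]
  [ 0.1700   0.0200   0.6450]
(I − A)⁻¹ = adj(I−A) / det(I−A) ≈
  [   1.3253     0.1559     0.0283]
  [   0.6024     1.2473     0.2268]
  [   0.4819     0.0567     1.8285]
x = (I − A)⁻¹ d = adj(I−A)·d / det(I−A), with det(I−A) = 0.35275:
  x_1 = (0.4675·110 + 0.0550·40 + 0.0100·60) / 0.35275 = 54.225 / 0.35275 ≈ 153.72
  x_2 = (0.2125·110 + 0.4400·40 + 0.0800·60) / 0.35275 = 45.775 / 0.35275 ≈ 129.77
  x_3 = (0.1700·110 + 0.0200·40 + 0.6450·60) / 0.35275 = 58.20 / 0.35275 ≈ 164.99

x_2 = 129.77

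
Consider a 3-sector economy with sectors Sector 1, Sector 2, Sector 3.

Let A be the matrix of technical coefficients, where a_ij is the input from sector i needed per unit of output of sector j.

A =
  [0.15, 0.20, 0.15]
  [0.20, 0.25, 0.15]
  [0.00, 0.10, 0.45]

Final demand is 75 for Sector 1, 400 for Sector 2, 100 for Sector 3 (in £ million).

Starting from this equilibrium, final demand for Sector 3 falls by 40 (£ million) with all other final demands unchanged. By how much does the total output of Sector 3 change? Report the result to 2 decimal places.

I − A =
  [   0.85    -0.20    -0.15]
  [  -0.20     0.75    -0.15]
  [   0.00    -0.10     0.55]
Cofactors of I−A, C_ij = (−1)^(i+j)·(minor ij) (rows/columns in the sector order above):
  C_11 = (0.75)(0.55) − (-0.15)(-0.10) = 0.3975
  C_12 = −[(-0.20)(0.55) − (-0.15)(0.00)] = 0.1100
  C_13 = (-0.20)(-0.10) − (0.75)(0.00) = 0.0200
  C_21 = −[(-0.20)(0.55) − (-0.15)(-0.10)] = 0.1250
  C_22 = (0.85)(0.55) − (-0.15)(0.00) = 0.4675
  C_23 = −[(0.85)(-0.10) − (-0.20)(0.00)] = 0.0850
  C_31 = (-0.20)(-0.15) − (-0.15)(0.75) = 0.1425
  C_32 = −[(0.85)(-0.15) − (-0.15)(-0.20)] = 0.1575
  C_33 = (0.85)(0.75) − (-0.20)(-0.20) = 0.5975
det(I−A) = Σ_j (I−A)_1j·C_1j = (0.85)(0.3975) + (-0.20)(0.1100) + (-0.15)(0.0200) = 0.312875
adj(I−A) = Cᵀ =
  [ 0.3975   0.1250   0.1425]
  [ 0.1100   0.4675   0.1575]
  [ 0.0200   0.0850   0.5975]
(I − A)⁻¹ = adj(I−A) / det(I−A) ≈
  [   1.2705     0.3995     0.4555]
  [   0.3516     1.4942     0.5034]
  [   0.0639     0.2717     1.9097]
Δx = (I − A)⁻¹ Δd with Δd having -40 in the Sector 3 component and 0 elsewhere.
So Δx_3 = L_33 · (-40), where L_33 = adj(I−A)_33 / det(I−A) = 0.5975 / 0.312875.
Δx_3 = 0.5975 × (-40) / 0.312875 = -23.90 / 0.312875 ≈ -76.39.

Δx_3 = -76.39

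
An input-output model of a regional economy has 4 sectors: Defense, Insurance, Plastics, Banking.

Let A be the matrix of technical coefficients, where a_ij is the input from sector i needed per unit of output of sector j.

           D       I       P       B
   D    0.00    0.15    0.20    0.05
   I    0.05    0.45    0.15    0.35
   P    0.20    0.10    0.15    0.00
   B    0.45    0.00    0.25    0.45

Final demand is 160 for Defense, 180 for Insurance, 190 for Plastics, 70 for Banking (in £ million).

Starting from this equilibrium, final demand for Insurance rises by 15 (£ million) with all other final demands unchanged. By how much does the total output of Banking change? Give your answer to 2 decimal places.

Δx_B = 8.06

I − A =
  [   1.00    -0.15    -0.20    -0.05]
  [  -0.05     0.55    -0.15    -0.35]
  [  -0.20    -0.10     0.85     0.00]
  [  -0.45     0.00    -0.25     0.55]
Compute the cofactors C_ij = (−1)^(i+j)·(3×3 minor ij) of I−A; the adjugate is their transpose:
adj(I−A) = Cᵀ =
  [ 0.240125   0.082375   0.092875   0.074250]
  [ 0.191250   0.423875   0.204250   0.287125]
  [ 0.079000   0.069250   0.262375   0.051250]
  [ 0.232375   0.098875   0.195250   0.418625]
det(I−A) = Σ_j (I−A)_1j·C_1j = (1.00)(0.240125) + (-0.15)(0.191250) + (-0.20)(0.079000) + (-0.05)(0.232375) = 0.18401875
(I − A)⁻¹ = adj(I−A) / det(I−A) ≈
  [   1.3049     0.4476     0.5047     0.4035]
  [   1.0393     2.3034     1.1099     1.5603]
  [   0.4293     0.3763     1.4258     0.2785]
  [   1.2628     0.5373     1.0610     2.2749]
Δx = (I − A)⁻¹ Δd with Δd having +15 in the Insurance component and 0 elsewhere.
So Δx_B = L_BI · (+15), where L_BI = adj(I−A)_BI / det(I−A) = 0.098875 / 0.18401875.
Δx_B = 0.098875 × (+15) / 0.18401875 = 1.483125 / 0.18401875 ≈ 8.06.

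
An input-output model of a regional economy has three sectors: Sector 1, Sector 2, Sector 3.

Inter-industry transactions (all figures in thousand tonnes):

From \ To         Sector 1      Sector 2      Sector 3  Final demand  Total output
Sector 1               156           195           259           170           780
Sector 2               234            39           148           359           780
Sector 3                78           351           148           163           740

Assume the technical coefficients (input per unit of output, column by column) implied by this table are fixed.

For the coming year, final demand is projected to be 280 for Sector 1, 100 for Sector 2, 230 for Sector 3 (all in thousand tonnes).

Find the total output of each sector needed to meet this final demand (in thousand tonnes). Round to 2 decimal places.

x_1 = 797.25, x_2 = 497.44, x_3 = 666.97

Technical coefficients a_ij = z_ij / X_j:
  a_11 = 156/780 = 0.20, a_21 = 234/780 = 0.30, a_31 = 78/780 = 0.10
  a_12 = 195/780 = 0.25, a_22 = 39/780 = 0.05, a_32 = 351/780 = 0.45
  a_13 = 259/740 = 0.35, a_23 = 148/740 = 0.20, a_33 = 148/740 = 0.20
I − A =
  [   0.80    -0.25    -0.35]
  [  -0.30     0.95    -0.20]
  [  -0.10    -0.45     0.80]
Cofactors of I−A, C_ij = (−1)^(i+j)·(minor ij) (rows/columns in the sector order above):
  C_11 = (0.95)(0.80) − (-0.20)(-0.45) = 0.6700
  C_12 = −[(-0.30)(0.80) − (-0.20)(-0.10)] = 0.2600
  C_13 = (-0.30)(-0.45) − (0.95)(-0.10) = 0.2300
  C_21 = −[(-0.25)(0.80) − (-0.35)(-0.45)] = 0.3575
  C_22 = (0.80)(0.80) − (-0.35)(-0.10) = 0.6050
  C_23 = −[(0.80)(-0.45) − (-0.25)(-0.10)] = 0.3850
  C_31 = (-0.25)(-0.20) − (-0.35)(0.95) = 0.3825
  C_32 = −[(0.80)(-0.20) − (-0.35)(-0.30)] = 0.2650
  C_33 = (0.80)(0.95) − (-0.25)(-0.30) = 0.6850
det(I−A) = Σ_j (I−A)_1j·C_1j = (0.80)(0.6700) + (-0.25)(0.2600) + (-0.35)(0.2300) = 0.3905
adj(I−A) = Cᵀ =
  [ 0.6700   0.3575   0.3825]
  [ 0.2600   0.6050   0.2650]
  [ 0.2300   0.3850   0.6850]
(I − A)⁻¹ = adj(I−A) / det(I−A) ≈
  [   1.7157     0.9155     0.9795]
  [   0.6658     1.5493     0.6786]
  [   0.5890     0.9859     1.7542]
x = (I − A)⁻¹ d = adj(I−A)·d / det(I−A), with det(I−A) = 0.3905:
  x_1 = (0.6700·280 + 0.3575·100 + 0.3825·230) / 0.3905 = 311.325 / 0.3905 ≈ 797.25
  x_2 = (0.2600·280 + 0.6050·100 + 0.2650·230) / 0.3905 = 194.25 / 0.3905 ≈ 497.44
  x_3 = (0.2300·280 + 0.3850·100 + 0.6850·230) / 0.3905 = 260.45 / 0.3905 ≈ 666.97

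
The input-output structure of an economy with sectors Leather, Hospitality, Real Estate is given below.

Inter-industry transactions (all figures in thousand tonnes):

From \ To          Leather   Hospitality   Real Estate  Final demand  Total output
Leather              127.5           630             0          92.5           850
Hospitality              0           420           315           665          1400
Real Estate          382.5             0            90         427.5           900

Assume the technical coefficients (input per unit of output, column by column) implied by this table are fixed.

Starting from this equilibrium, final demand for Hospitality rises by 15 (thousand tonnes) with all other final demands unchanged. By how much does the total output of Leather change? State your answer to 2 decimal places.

Technical coefficients a_ij = z_ij / X_j:
  a_LL = 127.5/850 = 0.15, a_HL = 0/850 = 0.00, a_RL = 382.5/850 = 0.45
  a_LH = 630/1400 = 0.45, a_HH = 420/1400 = 0.30, a_RH = 0/1400 = 0.00
  a_LR = 0/900 = 0.00, a_HR = 315/900 = 0.35, a_RR = 90/900 = 0.10
I − A =
  [   0.85    -0.45     0.00]
  [   0.00     0.70    -0.35]
  [  -0.45     0.00     0.90]
Cofactors of I−A, C_ij = (−1)^(i+j)·(minor ij) (rows/columns in the sector order above):
  C_11 = (0.70)(0.90) − (-0.35)(0.00) = 0.6300
  C_12 = −[(0.00)(0.90) − (-0.35)(-0.45)] = 0.1575
  C_13 = (0.00)(0.00) − (0.70)(-0.45) = 0.3150
  C_21 = −[(-0.45)(0.90) − (0.00)(0.00)] = 0.4050
  C_22 = (0.85)(0.90) − (0.00)(-0.45) = 0.7650
  C_23 = −[(0.85)(0.00) − (-0.45)(-0.45)] = 0.2025
  C_31 = (-0.45)(-0.35) − (0.00)(0.70) = 0.1575
  C_32 = −[(0.85)(-0.35) − (0.00)(0.00)] = 0.2975
  C_33 = (0.85)(0.70) − (-0.45)(0.00) = 0.5950
det(I−A) = Σ_j (I−A)_1j·C_1j = (0.85)(0.6300) + (-0.45)(0.1575) + (0.00)(0.3150) = 0.464625
adj(I−A) = Cᵀ =
  [ 0.6300   0.4050   0.1575]
  [ 0.1575   0.7650   0.2975]
  [ 0.3150   0.2025   0.5950]
(I − A)⁻¹ = adj(I−A) / det(I−A) ≈
  [   1.3559     0.8717     0.3390]
  [   0.3390     1.6465     0.6403]
  [   0.6780     0.4358     1.2806]
Δx = (I − A)⁻¹ Δd with Δd having +15 in the Hospitality component and 0 elsewhere.
So Δx_L = L_LH · (+15), where L_LH = adj(I−A)_LH / det(I−A) = 0.4050 / 0.464625.
Δx_L = 0.4050 × (+15) / 0.464625 = 6.075 / 0.464625 ≈ 13.08.

Δx_L = 13.08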